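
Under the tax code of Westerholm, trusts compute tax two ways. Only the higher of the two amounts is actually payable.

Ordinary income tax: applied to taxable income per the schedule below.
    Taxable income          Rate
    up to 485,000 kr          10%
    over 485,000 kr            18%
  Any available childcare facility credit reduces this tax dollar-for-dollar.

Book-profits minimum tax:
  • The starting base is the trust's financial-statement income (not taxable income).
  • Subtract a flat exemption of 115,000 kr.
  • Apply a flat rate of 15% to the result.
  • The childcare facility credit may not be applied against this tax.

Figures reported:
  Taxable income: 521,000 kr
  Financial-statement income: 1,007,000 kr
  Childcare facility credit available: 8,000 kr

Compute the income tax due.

133,800 kr

Ordinary income tax:
  485,000 kr × 10% = 48,500 kr
  36,000 kr × 18% = 6,480 kr
  → 54,980 kr
  Less childcare facility credit 8,000 kr → 46,980 kr

Book-profits minimum tax:
  Base (financial-statement income): 1,007,000 kr
  Less exemption 115,000 kr → base 892,000 kr
  892,000 kr × 15% = 133,800 kr

133,800 kr > 46,980 kr, so the book-profits minimum tax is the binding amount.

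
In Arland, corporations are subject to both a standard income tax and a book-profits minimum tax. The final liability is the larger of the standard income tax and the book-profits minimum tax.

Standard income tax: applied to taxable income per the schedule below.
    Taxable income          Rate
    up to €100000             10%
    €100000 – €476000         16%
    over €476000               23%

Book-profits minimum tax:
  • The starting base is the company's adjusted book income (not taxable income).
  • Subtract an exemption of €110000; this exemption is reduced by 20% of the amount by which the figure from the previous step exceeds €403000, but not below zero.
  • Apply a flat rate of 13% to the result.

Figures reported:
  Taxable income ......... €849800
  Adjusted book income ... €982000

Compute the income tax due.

€156134

Book-profits minimum tax:
  Base (adjusted book income): €982000
  Exemption: 20% × (€982000 − €403000) = €115800 ≥ €110000, so the exemption is fully phased out
  Base: €982000 − €0 = €982000
  €982000 × 13% = €127660

Standard income tax:
  €100000 × 10% = €10000
  €376000 × 16% = €60160
  €373800 × 23% = €85974
  → €156134

€156134 > €127660, so the standard income tax governs.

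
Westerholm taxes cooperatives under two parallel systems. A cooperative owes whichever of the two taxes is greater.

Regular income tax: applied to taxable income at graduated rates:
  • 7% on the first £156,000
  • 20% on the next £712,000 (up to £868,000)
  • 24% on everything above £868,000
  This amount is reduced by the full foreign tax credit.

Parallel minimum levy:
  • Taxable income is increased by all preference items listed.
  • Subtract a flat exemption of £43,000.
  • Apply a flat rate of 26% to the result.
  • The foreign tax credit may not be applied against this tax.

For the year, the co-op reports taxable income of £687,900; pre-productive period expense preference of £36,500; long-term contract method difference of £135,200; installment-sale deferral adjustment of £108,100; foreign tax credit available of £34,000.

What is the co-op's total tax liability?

Regular income tax:
  £156,000 × 7% = £10,920
  £531,900 × 20% = £106,380
  → £117,300
  Less foreign tax credit £34,000 → £83,300

Parallel minimum levy:
  Adjusted income: £687,900 + £36,500 + £135,200 + £108,100 = £967,700
  Less exemption £43,000 → base £924,700
  £924,700 × 26% = £240,422

£240,422 > £83,300, so the parallel minimum levy is the binding amount.

£240,422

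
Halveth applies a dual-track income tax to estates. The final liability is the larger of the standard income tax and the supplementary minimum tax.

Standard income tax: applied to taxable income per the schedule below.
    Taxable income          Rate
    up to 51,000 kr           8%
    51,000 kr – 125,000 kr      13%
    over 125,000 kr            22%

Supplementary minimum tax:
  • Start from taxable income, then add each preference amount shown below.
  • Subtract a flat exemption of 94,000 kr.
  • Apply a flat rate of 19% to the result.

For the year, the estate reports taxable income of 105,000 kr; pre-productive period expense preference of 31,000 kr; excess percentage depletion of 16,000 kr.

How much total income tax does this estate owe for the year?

11,100 kr

Supplementary minimum tax:
  Adjusted income: 105,000 kr + 31,000 kr + 16,000 kr = 152,000 kr
  Less exemption 94,000 kr → base 58,000 kr
  58,000 kr × 19% = 11,020 kr

Standard income tax:
  51,000 kr × 8% = 4,080 kr
  54,000 kr × 13% = 7,020 kr
  → 11,100 kr

11,100 kr > 11,020 kr, so the standard income tax governs.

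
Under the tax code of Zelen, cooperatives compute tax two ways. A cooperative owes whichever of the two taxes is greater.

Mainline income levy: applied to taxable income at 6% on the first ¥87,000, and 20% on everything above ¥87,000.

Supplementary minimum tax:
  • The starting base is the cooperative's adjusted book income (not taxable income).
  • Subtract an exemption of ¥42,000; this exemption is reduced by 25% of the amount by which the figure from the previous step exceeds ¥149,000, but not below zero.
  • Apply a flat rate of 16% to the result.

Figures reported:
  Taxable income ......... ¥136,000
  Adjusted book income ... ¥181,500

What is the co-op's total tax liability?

¥23,620

Mainline income levy:
  ¥87,000 × 6% = ¥5,220
  ¥49,000 × 20% = ¥9,800
  → ¥15,020

Supplementary minimum tax:
  Base (adjusted book income): ¥181,500
  Exemption: ¥42,000 − 25% × (¥181,500 − ¥149,000) = ¥42,000 − ¥8,125 = ¥33,875
  Base: ¥181,500 − ¥33,875 = ¥147,625
  ¥147,625 × 16% = ¥23,620

¥23,620 > ¥15,020, so the supplementary minimum tax is the binding amount.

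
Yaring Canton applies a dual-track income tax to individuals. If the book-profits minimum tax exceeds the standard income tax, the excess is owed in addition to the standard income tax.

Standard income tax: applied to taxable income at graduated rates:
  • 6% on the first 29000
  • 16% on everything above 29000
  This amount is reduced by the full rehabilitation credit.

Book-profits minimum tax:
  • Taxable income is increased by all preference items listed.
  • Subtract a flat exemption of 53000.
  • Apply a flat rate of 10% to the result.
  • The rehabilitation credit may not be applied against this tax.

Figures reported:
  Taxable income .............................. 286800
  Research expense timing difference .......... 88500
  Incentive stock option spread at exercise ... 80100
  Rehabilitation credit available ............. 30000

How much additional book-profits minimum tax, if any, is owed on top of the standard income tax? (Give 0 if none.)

Book-profits minimum tax:
  Adjusted income: 286800 + 88500 + 80100 = 455400
  Less exemption 53000 → base 402400
  402400 × 10% = 40240

Standard income tax:
  29000 × 6% = 1740
  257800 × 16% = 41248
  → 42988
  Less rehabilitation credit 30000 → 12988

Excess of book-profits minimum tax over standard income tax: 40240 − 12988 = 27252.

27252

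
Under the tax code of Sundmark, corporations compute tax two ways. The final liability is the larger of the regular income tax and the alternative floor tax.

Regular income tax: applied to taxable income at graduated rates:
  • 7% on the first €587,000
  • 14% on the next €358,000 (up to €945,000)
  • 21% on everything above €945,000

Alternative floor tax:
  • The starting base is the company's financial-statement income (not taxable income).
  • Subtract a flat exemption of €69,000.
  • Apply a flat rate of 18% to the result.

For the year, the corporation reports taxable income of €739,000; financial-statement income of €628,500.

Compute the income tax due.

€100,710

Alternative floor tax:
  Base (financial-statement income): €628,500
  Less exemption €69,000 → base €559,500
  €559,500 × 18% = €100,710

Regular income tax:
  €587,000 × 7% = €41,090
  €152,000 × 14% = €21,280
  → €62,370

€100,710 > €62,370, so the alternative floor tax is the binding amount.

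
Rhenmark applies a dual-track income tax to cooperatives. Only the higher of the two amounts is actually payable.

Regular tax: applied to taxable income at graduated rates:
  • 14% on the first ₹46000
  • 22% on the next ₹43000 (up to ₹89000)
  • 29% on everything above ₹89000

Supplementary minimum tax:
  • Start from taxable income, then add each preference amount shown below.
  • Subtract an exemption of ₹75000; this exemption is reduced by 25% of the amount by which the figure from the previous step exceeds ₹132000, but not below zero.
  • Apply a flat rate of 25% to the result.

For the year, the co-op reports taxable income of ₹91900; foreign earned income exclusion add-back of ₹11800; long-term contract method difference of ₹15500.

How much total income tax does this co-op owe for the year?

Supplementary minimum tax:
  Adjusted income: ₹91900 + ₹11800 + ₹15500 = ₹119200
  Exemption: ₹119200 ≤ ₹132000, so full ₹75000 applies
  Base: ₹119200 − ₹75000 = ₹44200
  ₹44200 × 25% = ₹11050

Regular tax:
  ₹46000 × 14% = ₹6440
  ₹43000 × 22% = ₹9460
  ₹2900 × 29% = ₹841
  → ₹16741

₹16741 > ₹11050, so the regular tax governs.

₹16741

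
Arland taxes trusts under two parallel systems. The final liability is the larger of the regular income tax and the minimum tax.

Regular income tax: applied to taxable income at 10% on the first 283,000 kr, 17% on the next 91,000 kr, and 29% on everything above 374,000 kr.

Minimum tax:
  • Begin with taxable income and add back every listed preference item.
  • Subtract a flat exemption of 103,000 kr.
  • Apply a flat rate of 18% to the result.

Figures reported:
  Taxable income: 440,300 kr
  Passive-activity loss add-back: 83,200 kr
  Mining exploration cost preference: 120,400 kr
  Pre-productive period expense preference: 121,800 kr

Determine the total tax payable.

Minimum tax:
  Adjusted income: 440,300 kr + 83,200 kr + 120,400 kr + 121,800 kr = 765,700 kr
  Less exemption 103,000 kr → base 662,700 kr
  662,700 kr × 18% = 119,286 kr

Regular income tax:
  283,000 kr × 10% = 28,300 kr
  91,000 kr × 17% = 15,470 kr
  66,300 kr × 29% = 19,227 kr
  → 62,997 kr

119,286 kr > 62,997 kr, so the minimum tax is the binding amount.

119,286 kr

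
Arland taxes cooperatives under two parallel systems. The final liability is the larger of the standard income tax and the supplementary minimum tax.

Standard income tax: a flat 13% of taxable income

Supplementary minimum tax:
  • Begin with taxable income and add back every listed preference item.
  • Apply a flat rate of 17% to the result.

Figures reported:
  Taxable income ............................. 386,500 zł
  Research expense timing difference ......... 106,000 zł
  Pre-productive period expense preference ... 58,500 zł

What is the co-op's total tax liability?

93,670 zł

Supplementary minimum tax:
  Adjusted income: 386,500 zł + 106,000 zł + 58,500 zł = 551,000 zł
  551,000 zł × 17% = 93,670 zł

Standard income tax:
  386,500 zł × 13% = 50,245 zł

93,670 zł > 50,245 zł, so the supplementary minimum tax is the binding amount.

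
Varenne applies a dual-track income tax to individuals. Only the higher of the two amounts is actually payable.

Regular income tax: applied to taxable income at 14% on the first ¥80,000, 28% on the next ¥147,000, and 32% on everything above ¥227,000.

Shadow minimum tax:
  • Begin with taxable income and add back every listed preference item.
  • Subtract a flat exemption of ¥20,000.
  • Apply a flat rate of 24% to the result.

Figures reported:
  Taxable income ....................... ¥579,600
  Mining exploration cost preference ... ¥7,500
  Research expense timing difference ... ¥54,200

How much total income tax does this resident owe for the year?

Regular income tax:
  ¥80,000 × 14% = ¥11,200
  ¥147,000 × 28% = ¥41,160
  ¥352,600 × 32% = ¥112,832
  → ¥165,192

Shadow minimum tax:
  Adjusted income: ¥579,600 + ¥7,500 + ¥54,200 = ¥641,300
  Less exemption ¥20,000 → base ¥621,300
  ¥621,300 × 24% = ¥149,112

¥165,192 > ¥149,112, so the regular income tax governs.

¥165,192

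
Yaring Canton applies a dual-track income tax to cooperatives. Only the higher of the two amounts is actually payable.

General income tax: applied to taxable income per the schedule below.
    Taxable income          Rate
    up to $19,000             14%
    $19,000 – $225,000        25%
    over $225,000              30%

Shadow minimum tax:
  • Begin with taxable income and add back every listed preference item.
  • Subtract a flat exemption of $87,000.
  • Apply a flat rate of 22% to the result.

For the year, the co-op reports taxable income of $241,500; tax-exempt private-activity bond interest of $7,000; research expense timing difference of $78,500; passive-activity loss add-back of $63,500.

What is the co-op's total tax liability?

Shadow minimum tax:
  Adjusted income: $241,500 + $7,000 + $78,500 + $63,500 = $390,500
  Less exemption $87,000 → base $303,500
  $303,500 × 22% = $66,770

General income tax:
  $19,000 × 14% = $2,660
  $206,000 × 25% = $51,500
  $16,500 × 30% = $4,950
  → $59,110

$66,770 > $59,110, so the shadow minimum tax is the binding amount.

$66,770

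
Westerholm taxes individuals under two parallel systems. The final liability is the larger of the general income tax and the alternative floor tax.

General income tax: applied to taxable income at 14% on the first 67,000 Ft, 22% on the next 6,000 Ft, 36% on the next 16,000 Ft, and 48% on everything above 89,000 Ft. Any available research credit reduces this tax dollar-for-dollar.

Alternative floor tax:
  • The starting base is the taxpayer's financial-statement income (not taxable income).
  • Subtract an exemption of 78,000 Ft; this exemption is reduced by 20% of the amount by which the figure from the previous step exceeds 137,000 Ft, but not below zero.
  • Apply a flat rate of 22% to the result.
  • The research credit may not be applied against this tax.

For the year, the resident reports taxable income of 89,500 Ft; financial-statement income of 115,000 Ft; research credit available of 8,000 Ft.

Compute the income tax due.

8,700 Ft

General income tax:
  67,000 Ft × 14% = 9,380 Ft
  6,000 Ft × 22% = 1,320 Ft
  16,000 Ft × 36% = 5,760 Ft
  500 Ft × 48% = 240 Ft
  → 16,700 Ft
  Less research credit 8,000 Ft → 8,700 Ft

Alternative floor tax:
  Base (financial-statement income): 115,000 Ft
  Exemption: 115,000 Ft ≤ 137,000 Ft, so full 78,000 Ft applies
  Base: 115,000 Ft − 78,000 Ft = 37,000 Ft
  37,000 Ft × 22% = 8,140 Ft

8,700 Ft > 8,140 Ft, so the general income tax governs.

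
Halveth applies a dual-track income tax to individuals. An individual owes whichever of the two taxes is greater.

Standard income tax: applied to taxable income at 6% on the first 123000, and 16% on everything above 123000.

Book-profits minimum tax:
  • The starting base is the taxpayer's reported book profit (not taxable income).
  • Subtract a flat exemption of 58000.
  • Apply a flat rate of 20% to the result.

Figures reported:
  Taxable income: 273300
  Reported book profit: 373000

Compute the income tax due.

Book-profits minimum tax:
  Base (reported book profit): 373000
  Less exemption 58000 → base 315000
  315000 × 20% = 63000

Standard income tax:
  123000 × 6% = 7380
  150300 × 16% = 24048
  → 31428

63000 > 31428, so the book-profits minimum tax is the binding amount.

63000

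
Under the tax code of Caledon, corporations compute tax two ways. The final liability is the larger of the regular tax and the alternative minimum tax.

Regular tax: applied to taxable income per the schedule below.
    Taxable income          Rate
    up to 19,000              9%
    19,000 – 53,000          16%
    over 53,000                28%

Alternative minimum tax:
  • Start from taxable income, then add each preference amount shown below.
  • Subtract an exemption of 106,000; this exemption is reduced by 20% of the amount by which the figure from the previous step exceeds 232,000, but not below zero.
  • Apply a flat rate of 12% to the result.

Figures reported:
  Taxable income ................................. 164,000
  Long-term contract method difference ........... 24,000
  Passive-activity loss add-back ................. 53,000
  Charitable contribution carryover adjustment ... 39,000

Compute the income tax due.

38,230

Regular tax:
  19,000 × 9% = 1,710
  34,000 × 16% = 5,440
  111,000 × 28% = 31,080
  → 38,230

Alternative minimum tax:
  Adjusted income: 164,000 + 24,000 + 53,000 + 39,000 = 280,000
  Exemption: 106,000 − 20% × (280,000 − 232,000) = 106,000 − 9,600 = 96,400
  Base: 280,000 − 96,400 = 183,600
  183,600 × 12% = 22,032

38,230 > 22,032, so the regular tax governs.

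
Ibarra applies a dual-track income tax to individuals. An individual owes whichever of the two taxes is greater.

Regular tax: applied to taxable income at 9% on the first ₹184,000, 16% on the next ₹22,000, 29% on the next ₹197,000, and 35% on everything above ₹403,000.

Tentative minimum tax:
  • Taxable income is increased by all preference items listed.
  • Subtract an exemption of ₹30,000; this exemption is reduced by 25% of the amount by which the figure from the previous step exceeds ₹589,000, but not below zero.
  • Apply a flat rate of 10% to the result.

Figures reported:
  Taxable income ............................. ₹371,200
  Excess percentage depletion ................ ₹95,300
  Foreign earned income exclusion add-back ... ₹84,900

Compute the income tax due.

₹67,988

Tentative minimum tax:
  Adjusted income: ₹371,200 + ₹95,300 + ₹84,900 = ₹551,400
  Exemption: ₹551,400 ≤ ₹589,000, so full ₹30,000 applies
  Base: ₹551,400 − ₹30,000 = ₹521,400
  ₹521,400 × 10% = ₹52,140

Regular tax:
  ₹184,000 × 9% = ₹16,560
  ₹22,000 × 16% = ₹3,520
  ₹165,200 × 29% = ₹47,908
  → ₹67,988

₹67,988 > ₹52,140, so the regular tax governs.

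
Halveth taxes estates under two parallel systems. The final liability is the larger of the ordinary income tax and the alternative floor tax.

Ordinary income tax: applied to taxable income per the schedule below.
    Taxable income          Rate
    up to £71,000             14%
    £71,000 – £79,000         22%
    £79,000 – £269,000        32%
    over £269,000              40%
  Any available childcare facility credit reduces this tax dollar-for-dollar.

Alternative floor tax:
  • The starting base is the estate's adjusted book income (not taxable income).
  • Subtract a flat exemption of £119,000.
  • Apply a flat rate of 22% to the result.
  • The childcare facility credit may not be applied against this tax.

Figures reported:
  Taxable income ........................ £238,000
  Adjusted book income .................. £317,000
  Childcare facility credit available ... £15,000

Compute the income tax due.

£47,580

Alternative floor tax:
  Base (adjusted book income): £317,000
  Less exemption £119,000 → base £198,000
  £198,000 × 22% = £43,560

Ordinary income tax:
  £71,000 × 14% = £9,940
  £8,000 × 22% = £1,760
  £159,000 × 32% = £50,880
  → £62,580
  Less childcare facility credit £15,000 → £47,580

£47,580 > £43,560, so the ordinary income tax governs.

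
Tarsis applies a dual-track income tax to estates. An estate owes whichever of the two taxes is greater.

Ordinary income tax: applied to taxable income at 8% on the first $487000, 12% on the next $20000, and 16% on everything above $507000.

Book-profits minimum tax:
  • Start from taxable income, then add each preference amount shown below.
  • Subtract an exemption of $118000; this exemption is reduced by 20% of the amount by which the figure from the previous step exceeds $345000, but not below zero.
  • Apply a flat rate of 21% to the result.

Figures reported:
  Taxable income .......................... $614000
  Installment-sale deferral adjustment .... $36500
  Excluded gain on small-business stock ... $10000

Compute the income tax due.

$127176

Book-profits minimum tax:
  Adjusted income: $614000 + $36500 + $10000 = $660500
  Exemption: $118000 − 20% × ($660500 − $345000) = $118000 − $63100 = $54900
  Base: $660500 − $54900 = $605600
  $605600 × 21% = $127176

Ordinary income tax:
  $487000 × 8% = $38960
  $20000 × 12% = $2400
  $107000 × 16% = $17120
  → $58480

$127176 > $58480, so the book-profits minimum tax is the binding amount.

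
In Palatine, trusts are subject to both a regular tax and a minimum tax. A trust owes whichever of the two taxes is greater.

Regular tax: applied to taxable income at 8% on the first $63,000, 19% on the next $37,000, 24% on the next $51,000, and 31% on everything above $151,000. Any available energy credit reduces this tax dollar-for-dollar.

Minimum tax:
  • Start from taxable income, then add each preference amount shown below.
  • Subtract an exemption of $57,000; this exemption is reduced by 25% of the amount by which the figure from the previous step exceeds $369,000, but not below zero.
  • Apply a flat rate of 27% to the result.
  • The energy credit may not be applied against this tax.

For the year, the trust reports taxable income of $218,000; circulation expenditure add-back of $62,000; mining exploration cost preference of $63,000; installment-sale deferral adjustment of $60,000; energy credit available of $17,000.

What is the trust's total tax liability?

$95,715

Regular tax:
  $63,000 × 8% = $5,040
  $37,000 × 19% = $7,030
  $51,000 × 24% = $12,240
  $67,000 × 31% = $20,770
  → $45,080
  Less energy credit $17,000 → $28,080

Minimum tax:
  Adjusted income: $218,000 + $62,000 + $63,000 + $60,000 = $403,000
  Exemption: $57,000 − 25% × ($403,000 − $369,000) = $57,000 − $8,500 = $48,500
  Base: $403,000 − $48,500 = $354,500
  $354,500 × 27% = $95,715

$95,715 > $28,080, so the minimum tax is the binding amount.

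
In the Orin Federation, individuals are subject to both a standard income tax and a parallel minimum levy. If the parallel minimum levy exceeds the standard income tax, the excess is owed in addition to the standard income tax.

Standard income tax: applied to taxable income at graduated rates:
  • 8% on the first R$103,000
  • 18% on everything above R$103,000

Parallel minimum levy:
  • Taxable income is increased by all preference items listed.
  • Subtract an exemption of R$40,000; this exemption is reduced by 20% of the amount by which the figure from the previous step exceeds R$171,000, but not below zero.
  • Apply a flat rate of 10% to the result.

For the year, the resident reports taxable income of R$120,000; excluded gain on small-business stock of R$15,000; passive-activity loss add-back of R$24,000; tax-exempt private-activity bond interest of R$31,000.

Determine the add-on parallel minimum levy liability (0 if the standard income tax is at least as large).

Standard income tax:
  R$103,000 × 8% = R$8,240
  R$17,000 × 18% = R$3,060
  → R$11,300

Parallel minimum levy:
  Adjusted income: R$120,000 + R$15,000 + R$24,000 + R$31,000 = R$190,000
  Exemption: R$40,000 − 20% × (R$190,000 − R$171,000) = R$40,000 − R$3,800 = R$36,200
  Base: R$190,000 − R$36,200 = R$153,800
  R$153,800 × 10% = R$15,380

Excess of parallel minimum levy over standard income tax: R$15,380 − R$11,300 = R$4,080.

R$4,080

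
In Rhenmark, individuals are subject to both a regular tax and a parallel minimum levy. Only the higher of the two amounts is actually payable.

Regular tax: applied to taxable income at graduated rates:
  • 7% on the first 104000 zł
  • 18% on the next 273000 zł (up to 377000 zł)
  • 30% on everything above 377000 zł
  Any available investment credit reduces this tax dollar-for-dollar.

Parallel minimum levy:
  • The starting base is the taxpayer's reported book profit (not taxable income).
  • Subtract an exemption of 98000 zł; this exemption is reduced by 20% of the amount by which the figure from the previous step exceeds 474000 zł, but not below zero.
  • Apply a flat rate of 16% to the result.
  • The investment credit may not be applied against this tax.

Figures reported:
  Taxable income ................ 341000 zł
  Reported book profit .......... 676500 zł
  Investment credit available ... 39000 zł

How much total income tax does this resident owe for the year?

Regular tax:
  104000 zł × 7% = 7280 zł
  237000 zł × 18% = 42660 zł
  → 49940 zł
  Less investment credit 39000 zł → 10940 zł

Parallel minimum levy:
  Base (reported book profit): 676500 zł
  Exemption: 98000 zł − 20% × (676500 zł − 474000 zł) = 98000 zł − 40500 zł = 57500 zł
  Base: 676500 zł − 57500 zł = 619000 zł
  619000 zł × 16% = 99040 zł

99040 zł > 10940 zł, so the parallel minimum levy is the binding amount.

99040 zł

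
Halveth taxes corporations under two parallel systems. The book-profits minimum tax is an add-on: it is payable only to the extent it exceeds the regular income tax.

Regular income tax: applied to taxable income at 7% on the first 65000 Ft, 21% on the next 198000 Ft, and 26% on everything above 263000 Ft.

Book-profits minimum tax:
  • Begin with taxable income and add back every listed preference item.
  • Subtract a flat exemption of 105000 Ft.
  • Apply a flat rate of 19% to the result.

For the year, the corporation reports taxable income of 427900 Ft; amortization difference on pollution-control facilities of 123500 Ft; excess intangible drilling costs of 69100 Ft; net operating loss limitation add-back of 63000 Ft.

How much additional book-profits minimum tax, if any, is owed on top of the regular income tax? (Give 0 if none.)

20911 Ft

Regular income tax:
  65000 Ft × 7% = 4550 Ft
  198000 Ft × 21% = 41580 Ft
  164900 Ft × 26% = 42874 Ft
  → 89004 Ft

Book-profits minimum tax:
  Adjusted income: 427900 Ft + 123500 Ft + 69100 Ft + 63000 Ft = 683500 Ft
  Less exemption 105000 Ft → base 578500 Ft
  578500 Ft × 19% = 109915 Ft

Excess of book-profits minimum tax over regular income tax: 109915 Ft − 89004 Ft = 20911 Ft.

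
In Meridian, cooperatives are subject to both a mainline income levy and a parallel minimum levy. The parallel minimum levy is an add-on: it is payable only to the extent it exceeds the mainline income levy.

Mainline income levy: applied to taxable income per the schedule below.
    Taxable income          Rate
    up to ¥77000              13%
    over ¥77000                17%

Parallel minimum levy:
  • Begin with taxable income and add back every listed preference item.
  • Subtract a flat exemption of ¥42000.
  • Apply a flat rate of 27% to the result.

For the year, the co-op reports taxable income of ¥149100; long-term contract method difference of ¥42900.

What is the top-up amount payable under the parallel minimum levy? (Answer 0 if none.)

¥18233

Mainline income levy:
  ¥77000 × 13% = ¥10010
  ¥72100 × 17% = ¥12257
  → ¥22267

Parallel minimum levy:
  Adjusted income: ¥149100 + ¥42900 = ¥192000
  Less exemption ¥42000 → base ¥150000
  ¥150000 × 27% = ¥40500

Excess of parallel minimum levy over mainline income levy: ¥40500 − ¥22267 = ¥18233.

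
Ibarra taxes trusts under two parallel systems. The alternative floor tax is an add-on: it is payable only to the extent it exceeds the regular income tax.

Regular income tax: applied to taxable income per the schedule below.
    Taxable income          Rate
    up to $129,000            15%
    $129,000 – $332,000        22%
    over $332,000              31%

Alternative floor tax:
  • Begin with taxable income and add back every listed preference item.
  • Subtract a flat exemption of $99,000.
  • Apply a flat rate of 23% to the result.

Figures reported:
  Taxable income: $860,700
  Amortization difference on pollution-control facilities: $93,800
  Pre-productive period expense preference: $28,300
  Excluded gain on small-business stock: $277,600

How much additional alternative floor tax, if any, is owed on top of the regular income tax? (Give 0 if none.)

Alternative floor tax:
  Adjusted income: $860,700 + $93,800 + $28,300 + $277,600 = $1,260,400
  Less exemption $99,000 → base $1,161,400
  $1,161,400 × 23% = $267,122

Regular income tax:
  $129,000 × 15% = $19,350
  $203,000 × 22% = $44,660
  $528,700 × 31% = $163,897
  → $227,907

Excess of alternative floor tax over regular income tax: $267,122 − $227,907 = $39,215.

$39,215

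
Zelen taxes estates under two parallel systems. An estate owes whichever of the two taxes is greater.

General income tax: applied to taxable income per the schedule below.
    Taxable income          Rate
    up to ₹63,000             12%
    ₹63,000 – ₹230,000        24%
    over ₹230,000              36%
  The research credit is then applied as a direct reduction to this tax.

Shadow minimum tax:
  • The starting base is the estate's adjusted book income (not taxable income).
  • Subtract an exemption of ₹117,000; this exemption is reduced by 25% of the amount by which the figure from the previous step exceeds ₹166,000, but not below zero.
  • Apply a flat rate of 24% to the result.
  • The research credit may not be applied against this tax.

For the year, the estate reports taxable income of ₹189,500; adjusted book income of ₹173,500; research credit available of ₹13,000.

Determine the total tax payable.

₹24,920

Shadow minimum tax:
  Base (adjusted book income): ₹173,500
  Exemption: ₹117,000 − 25% × (₹173,500 − ₹166,000) = ₹117,000 − ₹1,875 = ₹115,125
  Base: ₹173,500 − ₹115,125 = ₹58,375
  ₹58,375 × 24% = ₹14,010

General income tax:
  ₹63,000 × 12% = ₹7,560
  ₹126,500 × 24% = ₹30,360
  → ₹37,920
  Less research credit ₹13,000 → ₹24,920

₹24,920 > ₹14,010, so the general income tax governs.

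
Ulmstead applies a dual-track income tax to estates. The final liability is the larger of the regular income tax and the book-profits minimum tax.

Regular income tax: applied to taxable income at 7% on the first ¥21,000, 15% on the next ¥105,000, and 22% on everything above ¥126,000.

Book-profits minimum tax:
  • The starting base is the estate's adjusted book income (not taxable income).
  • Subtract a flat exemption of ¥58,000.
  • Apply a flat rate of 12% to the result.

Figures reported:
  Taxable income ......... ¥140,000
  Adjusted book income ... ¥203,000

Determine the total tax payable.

¥20,300

Regular income tax:
  ¥21,000 × 7% = ¥1,470
  ¥105,000 × 15% = ¥15,750
  ¥14,000 × 22% = ¥3,080
  → ¥20,300

Book-profits minimum tax:
  Base (adjusted book income): ¥203,000
  Less exemption ¥58,000 → base ¥145,000
  ¥145,000 × 12% = ¥17,400

¥20,300 > ¥17,400, so the regular income tax governs.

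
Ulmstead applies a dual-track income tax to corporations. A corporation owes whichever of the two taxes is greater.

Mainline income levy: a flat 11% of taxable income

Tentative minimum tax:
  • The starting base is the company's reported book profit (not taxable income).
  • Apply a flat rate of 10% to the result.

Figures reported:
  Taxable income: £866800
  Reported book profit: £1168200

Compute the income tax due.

Tentative minimum tax:
  Base (reported book profit): £1168200
  £1168200 × 10% = £116820

Mainline income levy:
  £866800 × 11% = £95348

£116820 > £95348, so the tentative minimum tax is the binding amount.

£116820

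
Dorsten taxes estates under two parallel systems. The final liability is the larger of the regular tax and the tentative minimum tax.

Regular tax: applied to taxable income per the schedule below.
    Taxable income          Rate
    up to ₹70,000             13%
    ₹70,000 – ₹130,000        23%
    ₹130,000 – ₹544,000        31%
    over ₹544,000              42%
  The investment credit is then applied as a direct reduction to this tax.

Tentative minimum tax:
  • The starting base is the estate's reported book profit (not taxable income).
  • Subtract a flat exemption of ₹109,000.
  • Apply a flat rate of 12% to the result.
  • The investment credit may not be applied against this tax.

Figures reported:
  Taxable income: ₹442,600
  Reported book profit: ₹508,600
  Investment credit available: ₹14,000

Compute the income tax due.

₹105,806

Tentative minimum tax:
  Base (reported book profit): ₹508,600
  Less exemption ₹109,000 → base ₹399,600
  ₹399,600 × 12% = ₹47,952

Regular tax:
  ₹70,000 × 13% = ₹9,100
  ₹60,000 × 23% = ₹13,800
  ₹312,600 × 31% = ₹96,906
  → ₹119,806
  Less investment credit ₹14,000 → ₹105,806

₹105,806 > ₹47,952, so the regular tax governs.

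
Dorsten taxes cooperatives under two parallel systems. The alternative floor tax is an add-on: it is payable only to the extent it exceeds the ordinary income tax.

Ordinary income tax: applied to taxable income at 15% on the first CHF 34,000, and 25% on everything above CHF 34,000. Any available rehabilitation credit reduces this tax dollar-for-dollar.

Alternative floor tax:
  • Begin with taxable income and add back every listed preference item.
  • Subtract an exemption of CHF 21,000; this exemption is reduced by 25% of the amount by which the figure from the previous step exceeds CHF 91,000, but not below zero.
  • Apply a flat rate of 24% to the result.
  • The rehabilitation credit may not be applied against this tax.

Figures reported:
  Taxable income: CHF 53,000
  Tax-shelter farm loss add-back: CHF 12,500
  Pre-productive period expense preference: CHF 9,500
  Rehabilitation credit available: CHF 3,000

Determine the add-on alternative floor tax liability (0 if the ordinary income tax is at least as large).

Ordinary income tax:
  CHF 34,000 × 15% = CHF 5,100
  CHF 19,000 × 25% = CHF 4,750
  → CHF 9,850
  Less rehabilitation credit CHF 3,000 → CHF 6,850

Alternative floor tax:
  Adjusted income: CHF 53,000 + CHF 12,500 + CHF 9,500 = CHF 75,000
  Exemption: CHF 75,000 ≤ CHF 91,000, so full CHF 21,000 applies
  Base: CHF 75,000 − CHF 21,000 = CHF 54,000
  CHF 54,000 × 24% = CHF 12,960

Excess of alternative floor tax over ordinary income tax: CHF 12,960 − CHF 6,850 = CHF 6,110.

CHF 6,110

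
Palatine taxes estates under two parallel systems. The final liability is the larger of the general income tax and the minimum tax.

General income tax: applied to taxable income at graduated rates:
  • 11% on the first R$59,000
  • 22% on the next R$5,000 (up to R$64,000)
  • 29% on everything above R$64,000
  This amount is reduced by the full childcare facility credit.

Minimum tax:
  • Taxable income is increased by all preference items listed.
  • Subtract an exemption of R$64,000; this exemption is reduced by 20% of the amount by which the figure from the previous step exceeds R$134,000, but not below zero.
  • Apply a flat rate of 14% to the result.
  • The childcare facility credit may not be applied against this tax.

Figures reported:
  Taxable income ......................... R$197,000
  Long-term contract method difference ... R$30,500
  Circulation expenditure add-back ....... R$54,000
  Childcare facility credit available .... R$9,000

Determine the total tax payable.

General income tax:
  R$59,000 × 11% = R$6,490
  R$5,000 × 22% = R$1,100
  R$133,000 × 29% = R$38,570
  → R$46,160
  Less childcare facility credit R$9,000 → R$37,160

Minimum tax:
  Adjusted income: R$197,000 + R$30,500 + R$54,000 = R$281,500
  Exemption: R$64,000 − 20% × (R$281,500 − R$134,000) = R$64,000 − R$29,500 = R$34,500
  Base: R$281,500 − R$34,500 = R$247,000
  R$247,000 × 14% = R$34,580

R$37,160 > R$34,580, so the general income tax governs.

R$37,160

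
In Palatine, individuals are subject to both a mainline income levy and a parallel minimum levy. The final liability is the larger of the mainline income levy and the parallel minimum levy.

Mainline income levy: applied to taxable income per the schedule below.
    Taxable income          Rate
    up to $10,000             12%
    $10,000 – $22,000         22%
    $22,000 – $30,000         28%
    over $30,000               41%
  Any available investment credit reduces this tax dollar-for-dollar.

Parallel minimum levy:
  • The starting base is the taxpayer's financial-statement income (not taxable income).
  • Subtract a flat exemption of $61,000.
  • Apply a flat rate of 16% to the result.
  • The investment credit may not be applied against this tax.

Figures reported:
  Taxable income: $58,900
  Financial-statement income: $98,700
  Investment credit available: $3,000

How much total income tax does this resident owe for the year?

$14,929

Parallel minimum levy:
  Base (financial-statement income): $98,700
  Less exemption $61,000 → base $37,700
  $37,700 × 16% = $6,032

Mainline income levy:
  $10,000 × 12% = $1,200
  $12,000 × 22% = $2,640
  $8,000 × 28% = $2,240
  $28,900 × 41% = $11,849
  → $17,929
  Less investment credit $3,000 → $14,929

$14,929 > $6,032, so the mainline income levy governs.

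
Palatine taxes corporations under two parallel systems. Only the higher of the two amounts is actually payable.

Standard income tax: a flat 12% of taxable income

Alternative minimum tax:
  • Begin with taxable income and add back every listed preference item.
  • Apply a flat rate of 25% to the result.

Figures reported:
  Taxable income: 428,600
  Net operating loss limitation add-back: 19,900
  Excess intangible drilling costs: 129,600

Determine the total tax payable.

Alternative minimum tax:
  Adjusted income: 428,600 + 19,900 + 129,600 = 578,100
  578,100 × 25% = 144,525

Standard income tax:
  428,600 × 12% = 51,432

144,525 > 51,432, so the alternative minimum tax is the binding amount.

144,525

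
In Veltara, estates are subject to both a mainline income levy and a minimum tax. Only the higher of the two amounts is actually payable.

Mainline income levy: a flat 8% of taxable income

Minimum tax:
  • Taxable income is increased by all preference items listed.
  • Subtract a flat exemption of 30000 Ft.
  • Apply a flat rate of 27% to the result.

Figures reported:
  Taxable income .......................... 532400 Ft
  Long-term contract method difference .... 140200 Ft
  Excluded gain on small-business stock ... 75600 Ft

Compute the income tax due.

193914 Ft

Minimum tax:
  Adjusted income: 532400 Ft + 140200 Ft + 75600 Ft = 748200 Ft
  Less exemption 30000 Ft → base 718200 Ft
  718200 Ft × 27% = 193914 Ft

Mainline income levy:
  532400 Ft × 8% = 42592 Ft

193914 Ft > 42592 Ft, so the minimum tax is the binding amount.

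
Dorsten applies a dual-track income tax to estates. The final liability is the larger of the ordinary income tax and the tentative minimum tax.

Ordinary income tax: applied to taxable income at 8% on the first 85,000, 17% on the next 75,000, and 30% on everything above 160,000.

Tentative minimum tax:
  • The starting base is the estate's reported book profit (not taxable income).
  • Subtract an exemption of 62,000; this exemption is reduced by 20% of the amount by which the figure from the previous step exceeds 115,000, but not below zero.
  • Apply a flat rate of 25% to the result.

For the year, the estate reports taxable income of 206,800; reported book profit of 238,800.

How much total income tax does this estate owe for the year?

Tentative minimum tax:
  Base (reported book profit): 238,800
  Exemption: 62,000 − 20% × (238,800 − 115,000) = 62,000 − 24,760 = 37,240
  Base: 238,800 − 37,240 = 201,560
  201,560 × 25% = 50,390

Ordinary income tax:
  85,000 × 8% = 6,800
  75,000 × 17% = 12,750
  46,800 × 30% = 14,040
  → 33,590

50,390 > 33,590, so the tentative minimum tax is the binding amount.

50,390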